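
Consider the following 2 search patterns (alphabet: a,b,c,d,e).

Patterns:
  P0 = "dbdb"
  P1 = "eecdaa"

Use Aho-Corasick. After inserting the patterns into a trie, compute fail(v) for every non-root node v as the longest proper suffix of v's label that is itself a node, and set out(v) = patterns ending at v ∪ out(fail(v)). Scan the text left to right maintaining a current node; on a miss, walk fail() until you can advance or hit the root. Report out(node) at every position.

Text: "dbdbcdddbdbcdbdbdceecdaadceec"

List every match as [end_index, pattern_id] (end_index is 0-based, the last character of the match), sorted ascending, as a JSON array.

Build automaton:
Trie nodes:
  0='ε' goto d→1 e→5
  1='d' goto b→2
  2='db' goto d→3
  3='dbd' goto b→4
  4='dbdb' goto ·  [P0 ends]
  5='e' goto e→6
  6='ee' goto c→7
  7='eec' goto d→8
  8='eecd' goto a→9
  9='eecda' goto a→10
  10='eecdaa' goto ·  [P1 ends]

BFS fail/out derivation:
  fail(1) 'd': from fail(0)=0 chase 'd': 0 ⇒ 0;  out=∅∪out(0)=∅
  fail(5) 'e': from fail(0)=0 chase 'e': 0 ⇒ 0;  out=∅∪out(0)=∅
  fail(2) 'db': from fail(1)=0 chase 'b': 0 ⇒ 0;  out=∅∪out(0)=∅
  fail(6) 'ee': from fail(5)=0 chase 'e': 0 ⇒ 5;  out=∅∪out(5)=∅
  fail(3) 'dbd': from fail(2)=0 chase 'd': 0 ⇒ 1;  out=∅∪out(1)=∅
  fail(7) 'eec': from fail(6)=5 chase 'c': 5→0 ⇒ 0;  out=∅∪out(0)=∅
  fail(4) 'dbdb': from fail(3)=1 chase 'b': 1 ⇒ 2;  out={0}∪out(2)={0}
  fail(8) 'eecd': from fail(7)=0 chase 'd': 0 ⇒ 1;  out=∅∪out(1)=∅
  fail(9) 'eecda': from fail(8)=1 chase 'a': 1→0 ⇒ 0;  out=∅∪out(0)=∅
  fail(10) 'eecdaa': from fail(9)=0 chase 'a': 0 ⇒ 0;  out={1}∪out(0)={1}

Run:
pos 0 'd': at 1
pos 1 'b': at 2
pos 2 'd': at 3
pos 3 'b': at 4  emit P0@[0:3]
pos 4 'c': at 0 ·f
pos 5 'd': at 1
pos 6 'd': at 1 ·f
pos 7 'd': at 1 ·f
pos 8 'b': at 2
pos 9 'd': at 3
pos 10 'b': at 4  emit P0@[7:10]
pos 11 'c': at 0 ·f
pos 12 'd': at 1
pos 13 'b': at 2
pos 14 'd': at 3
pos 15 'b': at 4  emit P0@[12:15]
pos 16 'd': at 3 ·f
pos 17 'c': at 0 ·f
pos 18 'e': at 5
pos 19 'e': at 6
pos 20 'c': at 7
pos 21 'd': at 8
pos 22 'a': at 9
pos 23 'a': at 10  emit P1@[18:23]
pos 24 'd': at 1 ·f
pos 25 'c': at 0 ·f
pos 26 'e': at 5
pos 27 'e': at 6
pos 28 'c': at 7

Matches: [[3,0],[10,0],[15,0],[23,1]]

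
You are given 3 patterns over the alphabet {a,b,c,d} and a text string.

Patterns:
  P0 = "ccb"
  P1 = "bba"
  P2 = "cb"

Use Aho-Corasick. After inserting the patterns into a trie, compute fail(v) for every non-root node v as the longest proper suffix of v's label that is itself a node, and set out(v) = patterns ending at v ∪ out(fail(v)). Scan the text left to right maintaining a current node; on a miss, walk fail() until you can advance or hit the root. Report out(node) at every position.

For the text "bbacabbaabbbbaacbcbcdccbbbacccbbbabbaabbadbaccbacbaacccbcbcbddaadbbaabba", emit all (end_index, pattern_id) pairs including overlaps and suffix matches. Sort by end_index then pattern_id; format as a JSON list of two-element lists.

Construct AC machine:
Trie nodes:
  n0 'ε': b→4 c→1
  n1 'c': b→7 c→2
  n2 'cc': b→3
  n3 'ccb': ·  [P0 ends]
  n4 'b': b→5
  n5 'bb': a→6
  n6 'bba': ·  [P1 ends]
  n7 'cb': ·  [P2 ends]

BFS fail/out derivation:
  fail(1) 'c': from fail(0)=0 chase 'c': 0 ⇒ 0;  out=∅∪out(0)=∅
  fail(4) 'b': from fail(0)=0 chase 'b': 0 ⇒ 0;  out=∅∪out(0)=∅
  fail(2) 'cc': from fail(1)=0 chase 'c': 0 ⇒ 1;  out=∅∪out(1)=∅
  fail(5) 'bb': from fail(4)=0 chase 'b': 0 ⇒ 4;  out=∅∪out(4)=∅
  fail(7) 'cb': from fail(1)=0 chase 'b': 0 ⇒ 4;  out={2}∪out(4)={2}
  fail(3) 'ccb': from fail(2)=1 chase 'b': 1 ⇒ 7;  out={0}∪out(7)={0,2}
  fail(6) 'bba': from fail(5)=4 chase 'a': 4→0 ⇒ 0;  out={1}∪out(0)={1}

Scan:
pos 0 'b': at 4
pos 1 'b': at 5
pos 2 'a': at 6  ** P1@[0:2]
pos 3 'c': at 1 ·f
pos 4 'a': at 0 ·f
pos 5 'b': at 4
pos 6 'b': at 5
pos 7 'a': at 6  ** P1@[5:7]
pos 8 'a': at 0 ·f
pos 9 'b': at 4
pos 10 'b': at 5
pos 11 'b': at 5 ·f
pos 12 'b': at 5 ·f
pos 13 'a': at 6  ** P1@[11:13]
pos 14 'a': at 0 ·f
pos 15 'c': at 1
pos 16 'b': at 7  ** P2@[15:16]
pos 17 'c': at 1 ·f
pos 18 'b': at 7  ** P2@[17:18]
pos 19 'c': at 1 ·f
pos 20 'd': at 0 ·f
pos 21 'c': at 1
pos 22 'c': at 2
pos 23 'b': at 3  ** P0@[21:23],P2@[22:23]
pos 24 'b': at 5 ·f
pos 25 'b': at 5 ·f
pos 26 'a': at 6  ** P1@[24:26]
pos 27 'c': at 1 ·f
pos 28 'c': at 2
pos 29 'c': at 2 ·f
pos 30 'b': at 3  ** P0@[28:30],P2@[29:30]
pos 31 'b': at 5 ·f
pos 32 'b': at 5 ·f
pos 33 'a': at 6  ** P1@[31:33]
pos 34 'b': at 4 ·f
pos 35 'b': at 5
pos 36 'a': at 6  ** P1@[34:36]
pos 37 'a': at 0 ·f
pos 38 'b': at 4
pos 39 'b': at 5
pos 40 'a': at 6  ** P1@[38:40]
pos 41 'd': at 0 ·f
pos 42 'b': at 4
pos 43 'a': at 0 ·f
pos 44 'c': at 1
pos 45 'c': at 2
pos 46 'b': at 3  ** P0@[44:46],P2@[45:46]
pos 47 'a': at 0 ·f
pos 48 'c': at 1
pos 49 'b': at 7  ** P2@[48:49]
pos 50 'a': at 0 ·f
pos 51 'a': at 0
pos 52 'c': at 1
pos 53 'c': at 2
pos 54 'c': at 2 ·f
pos 55 'b': at 3  ** P0@[53:55],P2@[54:55]
pos 56 'c': at 1 ·f
pos 57 'b': at 7  ** P2@[56:57]
pos 58 'c': at 1 ·f
pos 59 'b': at 7  ** P2@[58:59]
pos 60 'd': at 0 ·f
pos 61 'd': at 0
pos 62 'a': at 0
pos 63 'a': at 0
pos 64 'd': at 0
pos 65 'b': at 4
pos 66 'b': at 5
pos 67 'a': at 6  ** P1@[65:67]
pos 68 'a': at 0 ·f
pos 69 'b': at 4
pos 70 'b': at 5
pos 71 'a': at 6  ** P1@[69:71]

Result: [[2,1],[7,1],[13,1],[16,2],[18,2],[23,0],[23,2],[26,1],[30,0],[30,2],[33,1],[36,1],[40,1],[46,0],[46,2],[49,2],[55,0],[55,2],[57,2],[59,2],[67,1],[71,1]]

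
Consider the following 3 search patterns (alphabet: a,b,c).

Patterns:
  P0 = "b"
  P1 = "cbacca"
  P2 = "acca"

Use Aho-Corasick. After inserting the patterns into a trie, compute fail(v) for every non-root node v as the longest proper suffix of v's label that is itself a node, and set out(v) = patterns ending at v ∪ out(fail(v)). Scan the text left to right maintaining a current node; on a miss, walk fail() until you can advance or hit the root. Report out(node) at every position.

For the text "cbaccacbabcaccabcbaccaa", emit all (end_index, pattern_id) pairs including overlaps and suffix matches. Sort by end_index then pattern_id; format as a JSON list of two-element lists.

Build:
Trie (insert patterns):
  0='ε' goto a→8 b→1 c→2
  1='b' goto ·  [P0 ends]
  2='c' goto b→3
  3='cb' goto a→4
  4='cba' goto c→5
  5='cbac' goto c→6
  6='cbacc' goto a→7
  7='cbacca' goto ·  [P1 ends]
  8='a' goto c→9
  9='ac' goto c→10
  10='acc' goto a→11
  11='acca' goto ·  [P2 ends]

Failure links (BFS by depth):
  n1('b'): parent n0 fail=0; on 'b' 0 → fail=0;  out {0}∪∅={0}
  n2('c'): parent n0 fail=0; on 'c' 0 → fail=0;  out ∅∪∅=∅
  n8('a'): parent n0 fail=0; on 'a' 0 → fail=0;  out ∅∪∅=∅
  n3('cb'): parent n2 fail=0; on 'b' 0 → fail=1;  out ∅∪{0}={0}
  n9('ac'): parent n8 fail=0; on 'c' 0 → fail=2;  out ∅∪∅=∅
  n4('cba'): parent n3 fail=1; on 'a' 1→0 → fail=8;  out ∅∪∅=∅
  n10('acc'): parent n9 fail=2; on 'c' 2→0 → fail=2;  out ∅∪∅=∅
  n5('cbac'): parent n4 fail=8; on 'c' 8 → fail=9;  out ∅∪∅=∅
  n11('acca'): parent n10 fail=2; on 'a' 2→0 → fail=8;  out {2}∪∅={2}
  n6('cbacc'): parent n5 fail=9; on 'c' 9 → fail=10;  out ∅∪∅=∅
  n7('cbacca'): parent n6 fail=10; on 'a' 10 → fail=11;  out {1}∪{2}={1,2}

Run:
i=0 'c': node 0→2
i=1 'b': node 2→3  emit P0@[1:1]
i=2 'a': node 3→4
i=3 'c': node 4→5
i=4 'c': node 5→6
i=5 'a': node 6→7  emit P1@[0:5],P2@[2:5]
i=6 'c': node 7→9 ·f
i=7 'b': node 9→3 ·f  emit P0@[7:7]
i=8 'a': node 3→4
i=9 'b': node 4→1 ·f  emit P0@[9:9]
i=10 'c': node 1→2 ·f
i=11 'a': node 2→8 ·f
i=12 'c': node 8→9
i=13 'c': node 9→10
i=14 'a': node 10→11  emit P2@[11:14]
i=15 'b': node 11→1 ·f  emit P0@[15:15]
i=16 'c': node 1→2 ·f
i=17 'b': node 2→3  emit P0@[17:17]
i=18 'a': node 3→4
i=19 'c': node 4→5
i=20 'c': node 5→6
i=21 'a': node 6→7  emit P1@[16:21],P2@[18:21]
i=22 'a': node 7→8 ·f

Result: [[1,0],[5,1],[5,2],[7,0],[9,0],[14,2],[15,0],[17,0],[21,1],[21,2]]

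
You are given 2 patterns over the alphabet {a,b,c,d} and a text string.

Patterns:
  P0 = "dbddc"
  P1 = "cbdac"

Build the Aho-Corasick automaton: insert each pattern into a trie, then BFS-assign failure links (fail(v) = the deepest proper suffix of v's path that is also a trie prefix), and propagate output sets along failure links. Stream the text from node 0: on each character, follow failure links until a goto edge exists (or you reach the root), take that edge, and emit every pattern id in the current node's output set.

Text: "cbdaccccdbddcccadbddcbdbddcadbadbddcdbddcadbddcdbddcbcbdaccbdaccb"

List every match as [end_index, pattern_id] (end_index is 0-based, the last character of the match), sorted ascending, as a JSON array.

Build automaton:
Trie (insert patterns):
  n0 'ε': c→6 d→1
  n1 'd': b→2
  n2 'db': d→3
  n3 'dbd': d→4
  n4 'dbdd': c→5
  n5 'dbddc': ·  [P0 ends]
  n6 'c': b→7
  n7 'cb': d→8
  n8 'cbd': a→9
  n9 'cbda': c→10
  n10 'cbdac': ·  [P1 ends]

Failure links (BFS by depth):
  n1('d'): parent n0 fail=0; on 'd' 0 → fail=0;  out ∅∪∅=∅
  n6('c'): parent n0 fail=0; on 'c' 0 → fail=0;  out ∅∪∅=∅
  n2('db'): parent n1 fail=0; on 'b' 0 → fail=0;  out ∅∪∅=∅
  n7('cb'): parent n6 fail=0; on 'b' 0 → fail=0;  out ∅∪∅=∅
  n3('dbd'): parent n2 fail=0; on 'd' 0 → fail=1;  out ∅∪∅=∅
  n8('cbd'): parent n7 fail=0; on 'd' 0 → fail=1;  out ∅∪∅=∅
  n4('dbdd'): parent n3 fail=1; on 'd' 1→0 → fail=1;  out ∅∪∅=∅
  n9('cbda'): parent n8 fail=1; on 'a' 1→0 → fail=0;  out ∅∪∅=∅
  n5('dbddc'): parent n4 fail=1; on 'c' 1→0 → fail=6;  out {0}∪∅={0}
  n10('cbdac'): parent n9 fail=0; on 'c' 0 → fail=6;  out {1}∪∅={1}

Run:
[0] read 'c'  n0⇒n6
[1] read 'b'  n6⇒n7
[2] read 'd'  n7⇒n8
[3] read 'a'  n8⇒n9
[4] read 'c'  n9⇒n10  → match P1@[0:4]
[5] read 'c'  n10⇒n6 (via fail)
[6] read 'c'  n6⇒n6 (via fail)
[7] read 'c'  n6⇒n6 (via fail)
[8] read 'd'  n6⇒n1 (via fail)
[9] read 'b'  n1⇒n2
[10] read 'd'  n2⇒n3
[11] read 'd'  n3⇒n4
[12] read 'c'  n4⇒n5  → match P0@[8:12]
[13] read 'c'  n5⇒n6 (via fail)
[14] read 'c'  n6⇒n6 (via fail)
[15] read 'a'  n6⇒n0 (via fail)
[16] read 'd'  n0⇒n1
[17] read 'b'  n1⇒n2
[18] read 'd'  n2⇒n3
[19] read 'd'  n3⇒n4
[20] read 'c'  n4⇒n5  → match P0@[16:20]
[21] read 'b'  n5⇒n7 (via fail)
[22] read 'd'  n7⇒n8
[23] read 'b'  n8⇒n2 (via fail)
[24] read 'd'  n2⇒n3
[25] read 'd'  n3⇒n4
[26] read 'c'  n4⇒n5  → match P0@[22:26]
[27] read 'a'  n5⇒n0 (via fail)
[28] read 'd'  n0⇒n1
[29] read 'b'  n1⇒n2
[30] read 'a'  n2⇒n0 (via fail)
[31] read 'd'  n0⇒n1
[32] read 'b'  n1⇒n2
[33] read 'd'  n2⇒n3
[34] read 'd'  n3⇒n4
[35] read 'c'  n4⇒n5  → match P0@[31:35]
[36] read 'd'  n5⇒n1 (via fail)
[37] read 'b'  n1⇒n2
[38] read 'd'  n2⇒n3
[39] read 'd'  n3⇒n4
[40] read 'c'  n4⇒n5  → match P0@[36:40]
[41] read 'a'  n5⇒n0 (via fail)
[42] read 'd'  n0⇒n1
[43] read 'b'  n1⇒n2
[44] read 'd'  n2⇒n3
[45] read 'd'  n3⇒n4
[46] read 'c'  n4⇒n5  → match P0@[42:46]
[47] read 'd'  n5⇒n1 (via fail)
[48] read 'b'  n1⇒n2
[49] read 'd'  n2⇒n3
[50] read 'd'  n3⇒n4
[51] read 'c'  n4⇒n5  → match P0@[47:51]
[52] read 'b'  n5⇒n7 (via fail)
[53] read 'c'  n7⇒n6 (via fail)
[54] read 'b'  n6⇒n7
[55] read 'd'  n7⇒n8
[56] read 'a'  n8⇒n9
[57] read 'c'  n9⇒n10  → match P1@[53:57]
[58] read 'c'  n10⇒n6 (via fail)
[59] read 'b'  n6⇒n7
[60] read 'd'  n7⇒n8
[61] read 'a'  n8⇒n9
[62] read 'c'  n9⇒n10  → match P1@[58:62]
[63] read 'c'  n10⇒n6 (via fail)
[64] read 'b'  n6⇒n7

Matches: [[4,1],[12,0],[20,0],[26,0],[35,0],[40,0],[46,0],[51,0],[57,1],[62,1]]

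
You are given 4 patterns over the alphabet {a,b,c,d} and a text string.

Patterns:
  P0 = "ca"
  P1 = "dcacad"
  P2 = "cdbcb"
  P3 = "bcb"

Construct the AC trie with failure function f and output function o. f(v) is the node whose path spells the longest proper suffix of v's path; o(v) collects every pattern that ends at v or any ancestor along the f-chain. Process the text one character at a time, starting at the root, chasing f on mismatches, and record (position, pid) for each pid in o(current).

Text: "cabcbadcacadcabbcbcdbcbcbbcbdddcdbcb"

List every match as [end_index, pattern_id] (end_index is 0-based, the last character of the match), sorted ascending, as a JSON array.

Build automaton:
Trie nodes:
  0='ε' goto b→13 c→1 d→3
  1='c' goto a→2 d→9
  2='ca' goto ·  [P0 ends]
  3='d' goto c→4
  4='dc' goto a→5
  5='dca' goto c→6
  6='dcac' goto a→7
  7='dcaca' goto d→8
  8='dcacad' goto ·  [P1 ends]
  9='cd' goto b→10
  10='cdb' goto c→11
  11='cdbc' goto b→12
  12='cdbcb' goto ·  [P2 ends]
  13='b' goto c→14
  14='bc' goto b→15
  15='bcb' goto ·  [P3 ends]

BFS fail/out derivation:
  n1('c'): parent n0 fail=0; on 'c' 0 → fail=0;  out ∅∪∅=∅
  n3('d'): parent n0 fail=0; on 'd' 0 → fail=0;  out ∅∪∅=∅
  n13('b'): parent n0 fail=0; on 'b' 0 → fail=0;  out ∅∪∅=∅
  n2('ca'): parent n1 fail=0; on 'a' 0 → fail=0;  out {0}∪∅={0}
  n4('dc'): parent n3 fail=0; on 'c' 0 → fail=1;  out ∅∪∅=∅
  n9('cd'): parent n1 fail=0; on 'd' 0 → fail=3;  out ∅∪∅=∅
  n14('bc'): parent n13 fail=0; on 'c' 0 → fail=1;  out ∅∪∅=∅
  n5('dca'): parent n4 fail=1; on 'a' 1 → fail=2;  out ∅∪{0}={0}
  n10('cdb'): parent n9 fail=3; on 'b' 3→0 → fail=13;  out ∅∪∅=∅
  n15('bcb'): parent n14 fail=1; on 'b' 1→0 → fail=13;  out {3}∪∅={3}
  n6('dcac'): parent n5 fail=2; on 'c' 2→0 → fail=1;  out ∅∪∅=∅
  n11('cdbc'): parent n10 fail=13; on 'c' 13 → fail=14;  out ∅∪∅=∅
  n7('dcaca'): parent n6 fail=1; on 'a' 1 → fail=2;  out ∅∪{0}={0}
  n12('cdbcb'): parent n11 fail=14; on 'b' 14 → fail=15;  out {2}∪{3}={2,3}
  n8('dcacad'): parent n7 fail=2; on 'd' 2→0 → fail=3;  out {1}∪∅={1}

Run:
[0] read 'c'  n0⇒n1
[1] read 'a'  n1⇒n2  → match P0@[0:1]
[2] read 'b'  n2⇒n13 (via fail)
[3] read 'c'  n13⇒n14
[4] read 'b'  n14⇒n15  → match P3@[2:4]
[5] read 'a'  n15⇒n0 (via fail)
[6] read 'd'  n0⇒n3
[7] read 'c'  n3⇒n4
[8] read 'a'  n4⇒n5  → match P0@[7:8]
[9] read 'c'  n5⇒n6
[10] read 'a'  n6⇒n7  → match P0@[9:10]
[11] read 'd'  n7⇒n8  → match P1@[6:11]
[12] read 'c'  n8⇒n4 (via fail)
[13] read 'a'  n4⇒n5  → match P0@[12:13]
[14] read 'b'  n5⇒n13 (via fail)
[15] read 'b'  n13⇒n13 (via fail)
[16] read 'c'  n13⇒n14
[17] read 'b'  n14⇒n15  → match P3@[15:17]
[18] read 'c'  n15⇒n14 (via fail)
[19] read 'd'  n14⇒n9 (via fail)
[20] read 'b'  n9⇒n10
[21] read 'c'  n10⇒n11
[22] read 'b'  n11⇒n12  → match P2@[18:22],P3@[20:22]
[23] read 'c'  n12⇒n14 (via fail)
[24] read 'b'  n14⇒n15  → match P3@[22:24]
[25] read 'b'  n15⇒n13 (via fail)
[26] read 'c'  n13⇒n14
[27] read 'b'  n14⇒n15  → match P3@[25:27]
[28] read 'd'  n15⇒n3 (via fail)
[29] read 'd'  n3⇒n3 (via fail)
[30] read 'd'  n3⇒n3 (via fail)
[31] read 'c'  n3⇒n4
[32] read 'd'  n4⇒n9 (via fail)
[33] read 'b'  n9⇒n10
[34] read 'c'  n10⇒n11
[35] read 'b'  n11⇒n12  → match P2@[31:35],P3@[33:35]

Matches: [[1,0],[4,3],[8,0],[10,0],[11,1],[13,0],[17,3],[22,2],[22,3],[24,3],[27,3],[35,2],[35,3]]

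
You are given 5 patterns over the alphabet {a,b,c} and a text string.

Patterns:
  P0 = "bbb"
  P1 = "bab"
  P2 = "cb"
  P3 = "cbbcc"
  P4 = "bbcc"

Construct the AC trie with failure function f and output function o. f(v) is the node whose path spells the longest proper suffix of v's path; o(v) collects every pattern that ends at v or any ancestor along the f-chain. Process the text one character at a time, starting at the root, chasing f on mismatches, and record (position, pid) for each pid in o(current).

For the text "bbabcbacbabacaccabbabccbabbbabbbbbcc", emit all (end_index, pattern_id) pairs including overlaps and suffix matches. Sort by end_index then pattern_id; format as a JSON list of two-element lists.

Build:
Trie nodes:
  n0 'ε': b→1 c→6
  n1 'b': a→4 b→2
  n2 'bb': b→3 c→11
  n3 'bbb': ·  ←P0
  n4 'ba': b→5
  n5 'bab': ·  ←P1
  n6 'c': b→7
  n7 'cb': b→8  ←P2
  n8 'cbb': c→9
  n9 'cbbc': c→10
  n10 'cbbcc': ·  ←P3
  n11 'bbc': c→12
  n12 'bbcc': ·  ←P4

BFS fail/out derivation:
  n1('b'): parent n0 fail=0; on 'b' 0 → fail=0;  out ∅∪∅=∅
  n6('c'): parent n0 fail=0; on 'c' 0 → fail=0;  out ∅∪∅=∅
  n2('bb'): parent n1 fail=0; on 'b' 0 → fail=1;  out ∅∪∅=∅
  n4('ba'): parent n1 fail=0; on 'a' 0 → fail=0;  out ∅∪∅=∅
  n7('cb'): parent n6 fail=0; on 'b' 0 → fail=1;  out {2}∪∅={2}
  n3('bbb'): parent n2 fail=1; on 'b' 1 → fail=2;  out {0}∪∅={0}
  n5('bab'): parent n4 fail=0; on 'b' 0 → fail=1;  out {1}∪∅={1}
  n8('cbb'): parent n7 fail=1; on 'b' 1 → fail=2;  out ∅∪∅=∅
  n11('bbc'): parent n2 fail=1; on 'c' 1→0 → fail=6;  out ∅∪∅=∅
  n9('cbbc'): parent n8 fail=2; on 'c' 2 → fail=11;  out ∅∪∅=∅
  n12('bbcc'): parent n11 fail=6; on 'c' 6→0 → fail=6;  out {4}∪∅={4}
  n10('cbbcc'): parent n9 fail=11; on 'c' 11 → fail=12;  out {3}∪{4}={3,4}

Text stream:
[0] read 'b'  n0⇒n1
[1] read 'b'  n1⇒n2
[2] read 'a'  n2⇒n4 (via fail)
[3] read 'b'  n4⇒n5  → match P1@[1:3]
[4] read 'c'  n5⇒n6 (via fail)
[5] read 'b'  n6⇒n7  → match P2@[4:5]
[6] read 'a'  n7⇒n4 (via fail)
[7] read 'c'  n4⇒n6 (via fail)
[8] read 'b'  n6⇒n7  → match P2@[7:8]
[9] read 'a'  n7⇒n4 (via fail)
[10] read 'b'  n4⇒n5  → match P1@[8:10]
[11] read 'a'  n5⇒n4 (via fail)
[12] read 'c'  n4⇒n6 (via fail)
[13] read 'a'  n6⇒n0 (via fail)
[14] read 'c'  n0⇒n6
[15] read 'c'  n6⇒n6 (via fail)
[16] read 'a'  n6⇒n0 (via fail)
[17] read 'b'  n0⇒n1
[18] read 'b'  n1⇒n2
[19] read 'a'  n2⇒n4 (via fail)
[20] read 'b'  n4⇒n5  → match P1@[18:20]
[21] read 'c'  n5⇒n6 (via fail)
[22] read 'c'  n6⇒n6 (via fail)
[23] read 'b'  n6⇒n7  → match P2@[22:23]
[24] read 'a'  n7⇒n4 (via fail)
[25] read 'b'  n4⇒n5  → match P1@[23:25]
[26] read 'b'  n5⇒n2 (via fail)
[27] read 'b'  n2⇒n3  → match P0@[25:27]
[28] read 'a'  n3⇒n4 (via fail)
[29] read 'b'  n4⇒n5  → match P1@[27:29]
[30] read 'b'  n5⇒n2 (via fail)
[31] read 'b'  n2⇒n3  → match P0@[29:31]
[32] read 'b'  n3⇒n3 (via fail)  → match P0@[30:32]
[33] read 'b'  n3⇒n3 (via fail)  → match P0@[31:33]
[34] read 'c'  n3⇒n11 (via fail)
[35] read 'c'  n11⇒n12  → match P4@[32:35]

Result: [[3,1],[5,2],[8,2],[10,1],[20,1],[23,2],[25,1],[27,0],[29,1],[31,0],[32,0],[33,0],[35,4]]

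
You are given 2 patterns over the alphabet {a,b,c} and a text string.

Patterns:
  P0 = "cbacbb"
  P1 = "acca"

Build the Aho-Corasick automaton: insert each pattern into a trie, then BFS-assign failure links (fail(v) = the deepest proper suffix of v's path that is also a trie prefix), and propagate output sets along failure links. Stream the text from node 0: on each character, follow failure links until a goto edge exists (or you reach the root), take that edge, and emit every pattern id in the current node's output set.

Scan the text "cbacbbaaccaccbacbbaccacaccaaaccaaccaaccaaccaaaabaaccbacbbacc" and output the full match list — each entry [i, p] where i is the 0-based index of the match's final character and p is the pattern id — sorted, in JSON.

Build:
Trie (insert patterns):
  n0 'ε': a→7 c→1
  n1 'c': b→2
  n2 'cb': a→3
  n3 'cba': c→4
  n4 'cbac': b→5
  n5 'cbacb': b→6
  n6 'cbacbb': ·  [P0 ends]
  n7 'a': c→8
  n8 'ac': c→9
  n9 'acc': a→10
  n10 'acca': ·  [P1 ends]

Failure links (BFS by depth):
  n1('c'): parent n0 fail=0; on 'c' 0 → fail=0;  out ∅∪∅=∅
  n7('a'): parent n0 fail=0; on 'a' 0 → fail=0;  out ∅∪∅=∅
  n2('cb'): parent n1 fail=0; on 'b' 0 → fail=0;  out ∅∪∅=∅
  n8('ac'): parent n7 fail=0; on 'c' 0 → fail=1;  out ∅∪∅=∅
  n3('cba'): parent n2 fail=0; on 'a' 0 → fail=7;  out ∅∪∅=∅
  n9('acc'): parent n8 fail=1; on 'c' 1→0 → fail=1;  out ∅∪∅=∅
  n4('cbac'): parent n3 fail=7; on 'c' 7 → fail=8;  out ∅∪∅=∅
  n10('acca'): parent n9 fail=1; on 'a' 1→0 → fail=7;  out {1}∪∅={1}
  n5('cbacb'): parent n4 fail=8; on 'b' 8→1 → fail=2;  out ∅∪∅=∅
  n6('cbacbb'): parent n5 fail=2; on 'b' 2→0 → fail=0;  out {0}∪∅={0}

Text stream:
i=0 'c': node 0→1
i=1 'b': node 1→2
i=2 'a': node 2→3
i=3 'c': node 3→4
i=4 'b': node 4→5
i=5 'b': node 5→6  → match P0@[0:5]
i=6 'a': node 6→7 ·f
i=7 'a': node 7→7 ·f
i=8 'c': node 7→8
i=9 'c': node 8→9
i=10 'a': node 9→10  → match P1@[7:10]
i=11 'c': node 10→8 ·f
i=12 'c': node 8→9
i=13 'b': node 9→2 ·f
i=14 'a': node 2→3
i=15 'c': node 3→4
i=16 'b': node 4→5
i=17 'b': node 5→6  → match P0@[12:17]
i=18 'a': node 6→7 ·f
i=19 'c': node 7→8
i=20 'c': node 8→9
i=21 'a': node 9→10  → match P1@[18:21]
i=22 'c': node 10→8 ·f
i=23 'a': node 8→7 ·f
i=24 'c': node 7→8
i=25 'c': node 8→9
i=26 'a': node 9→10  → match P1@[23:26]
i=27 'a': node 10→7 ·f
i=28 'a': node 7→7 ·f
i=29 'c': node 7→8
i=30 'c': node 8→9
i=31 'a': node 9→10  → match P1@[28:31]
i=32 'a': node 10→7 ·f
i=33 'c': node 7→8
i=34 'c': node 8→9
i=35 'a': node 9→10  → match P1@[32:35]
i=36 'a': node 10→7 ·f
i=37 'c': node 7→8
i=38 'c': node 8→9
i=39 'a': node 9→10  → match P1@[36:39]
i=40 'a': node 10→7 ·f
i=41 'c': node 7→8
i=42 'c': node 8→9
i=43 'a': node 9→10  → match P1@[40:43]
i=44 'a': node 10→7 ·f
i=45 'a': node 7→7 ·f
i=46 'a': node 7→7 ·f
i=47 'b': node 7→0 ·f
i=48 'a': node 0→7
i=49 'a': node 7→7 ·f
i=50 'c': node 7→8
i=51 'c': node 8→9
i=52 'b': node 9→2 ·f
i=53 'a': node 2→3
i=54 'c': node 3→4
i=55 'b': node 4→5
i=56 'b': node 5→6  → match P0@[51:56]
i=57 'a': node 6→7 ·f
i=58 'c': node 7→8
i=59 'c': node 8→9

All matches (sorted): [[5,0],[10,1],[17,0],[21,1],[26,1],[31,1],[35,1],[39,1],[43,1],[56,0]]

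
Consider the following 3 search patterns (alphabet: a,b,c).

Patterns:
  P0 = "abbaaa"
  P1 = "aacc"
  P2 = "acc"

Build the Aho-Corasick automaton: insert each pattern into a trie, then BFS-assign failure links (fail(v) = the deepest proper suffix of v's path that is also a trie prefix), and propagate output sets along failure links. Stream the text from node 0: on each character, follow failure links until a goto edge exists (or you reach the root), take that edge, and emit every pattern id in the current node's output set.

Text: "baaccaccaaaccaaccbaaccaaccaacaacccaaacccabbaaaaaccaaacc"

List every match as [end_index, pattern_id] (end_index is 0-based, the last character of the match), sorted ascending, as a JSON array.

Build:
Trie nodes:
  n0 'ε': a→1
  n1 'a': a→7 b→2 c→10
  n2 'ab': b→3
  n3 'abb': a→4
  n4 'abba': a→5
  n5 'abbaa': a→6
  n6 'abbaaa': ·  [P0 ends]
  n7 'aa': c→8
  n8 'aac': c→9
  n9 'aacc': ·  [P1 ends]
  n10 'ac': c→11
  n11 'acc': ·  [P2 ends]

Failure links (BFS by depth):
  fail(1) 'a': from fail(0)=0 chase 'a': 0 ⇒ 0;  out=∅∪out(0)=∅
  fail(2) 'ab': from fail(1)=0 chase 'b': 0 ⇒ 0;  out=∅∪out(0)=∅
  fail(7) 'aa': from fail(1)=0 chase 'a': 0 ⇒ 1;  out=∅∪out(1)=∅
  fail(10) 'ac': from fail(1)=0 chase 'c': 0 ⇒ 0;  out=∅∪out(0)=∅
  fail(3) 'abb': from fail(2)=0 chase 'b': 0 ⇒ 0;  out=∅∪out(0)=∅
  fail(8) 'aac': from fail(7)=1 chase 'c': 1 ⇒ 10;  out=∅∪out(10)=∅
  fail(11) 'acc': from fail(10)=0 chase 'c': 0 ⇒ 0;  out={2}∪out(0)={2}
  fail(4) 'abba': from fail(3)=0 chase 'a': 0 ⇒ 1;  out=∅∪out(1)=∅
  fail(9) 'aacc': from fail(8)=10 chase 'c': 10 ⇒ 11;  out={1}∪out(11)={1,2}
  fail(5) 'abbaa': from fail(4)=1 chase 'a': 1 ⇒ 7;  out=∅∪out(7)=∅
  fail(6) 'abbaaa': from fail(5)=7 chase 'a': 7→1 ⇒ 7;  out={0}∪out(7)={0}

Text stream:
i=0 'b': node 0→0
i=1 'a': node 0→1
i=2 'a': node 1→7
i=3 'c': node 7→8
i=4 'c': node 8→9  ** P1@[1:4],P2@[2:4]
i=5 'a': node 9→1 (via fail)
i=6 'c': node 1→10
i=7 'c': node 10→11  ** P2@[5:7]
i=8 'a': node 11→1 (via fail)
i=9 'a': node 1→7
i=10 'a': node 7→7 (via fail)
i=11 'c': node 7→8
i=12 'c': node 8→9  ** P1@[9:12],P2@[10:12]
i=13 'a': node 9→1 (via fail)
i=14 'a': node 1→7
i=15 'c': node 7→8
i=16 'c': node 8→9  ** P1@[13:16],P2@[14:16]
i=17 'b': node 9→0 (via fail)
i=18 'a': node 0→1
i=19 'a': node 1→7
i=20 'c': node 7→8
i=21 'c': node 8→9  ** P1@[18:21],P2@[19:21]
i=22 'a': node 9→1 (via fail)
i=23 'a': node 1→7
i=24 'c': node 7→8
i=25 'c': node 8→9  ** P1@[22:25],P2@[23:25]
i=26 'a': node 9→1 (via fail)
i=27 'a': node 1→7
i=28 'c': node 7→8
i=29 'a': node 8→1 (via fail)
i=30 'a': node 1→7
i=31 'c': node 7→8
i=32 'c': node 8→9  ** P1@[29:32],P2@[30:32]
i=33 'c': node 9→0 (via fail)
i=34 'a': node 0→1
i=35 'a': node 1→7
i=36 'a': node 7→7 (via fail)
i=37 'c': node 7→8
i=38 'c': node 8→9  ** P1@[35:38],P2@[36:38]
i=39 'c': node 9→0 (via fail)
i=40 'a': node 0→1
i=41 'b': node 1→2
i=42 'b': node 2→3
i=43 'a': node 3→4
i=44 'a': node 4→5
i=45 'a': node 5→6  ** P0@[40:45]
i=46 'a': node 6→7 (via fail)
i=47 'a': node 7→7 (via fail)
i=48 'c': node 7→8
i=49 'c': node 8→9  ** P1@[46:49],P2@[47:49]
i=50 'a': node 9→1 (via fail)
i=51 'a': node 1→7
i=52 'a': node 7→7 (via fail)
i=53 'c': node 7→8
i=54 'c': node 8→9  ** P1@[51:54],P2@[52:54]

Matches: [[4,1],[4,2],[7,2],[12,1],[12,2],[16,1],[16,2],[21,1],[21,2],[25,1],[25,2],[32,1],[32,2],[38,1],[38,2],[45,0],[49,1],[49,2],[54,1],[54,2]]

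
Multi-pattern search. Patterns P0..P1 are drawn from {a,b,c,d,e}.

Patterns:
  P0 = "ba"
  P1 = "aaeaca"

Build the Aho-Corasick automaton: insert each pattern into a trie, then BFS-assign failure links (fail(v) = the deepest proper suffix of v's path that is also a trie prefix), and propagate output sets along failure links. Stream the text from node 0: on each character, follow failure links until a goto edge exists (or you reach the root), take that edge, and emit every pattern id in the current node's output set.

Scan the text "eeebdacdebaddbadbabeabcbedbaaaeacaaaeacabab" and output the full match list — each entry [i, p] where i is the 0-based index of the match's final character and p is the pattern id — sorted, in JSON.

Build automaton:
Trie (insert patterns):
  0='ε' goto a→3 b→1
  1='b' goto a→2
  2='ba' goto ·  [P0 ends]
  3='a' goto a→4
  4='aa' goto e→5
  5='aae' goto a→6
  6='aaea' goto c→7
  7='aaeac' goto a→8
  8='aaeaca' goto ·  [P1 ends]

Failure links (BFS by depth):
  n1('b'): parent n0 fail=0; on 'b' 0 → fail=0;  out ∅∪∅=∅
  n3('a'): parent n0 fail=0; on 'a' 0 → fail=0;  out ∅∪∅=∅
  n2('ba'): parent n1 fail=0; on 'a' 0 → fail=3;  out {0}∪∅={0}
  n4('aa'): parent n3 fail=0; on 'a' 0 → fail=3;  out ∅∪∅=∅
  n5('aae'): parent n4 fail=3; on 'e' 3→0 → fail=0;  out ∅∪∅=∅
  n6('aaea'): parent n5 fail=0; on 'a' 0 → fail=3;  out ∅∪∅=∅
  n7('aaeac'): parent n6 fail=3; on 'c' 3→0 → fail=0;  out ∅∪∅=∅
  n8('aaeaca'): parent n7 fail=0; on 'a' 0 → fail=3;  out {1}∪∅={1}

Scan:
[0] read 'e'  n0⇒n0
[1] read 'e'  n0⇒n0
[2] read 'e'  n0⇒n0
[3] read 'b'  n0⇒n1
[4] read 'd'  n1⇒n0 (via fail)
[5] read 'a'  n0⇒n3
[6] read 'c'  n3⇒n0 (via fail)
[7] read 'd'  n0⇒n0
[8] read 'e'  n0⇒n0
[9] read 'b'  n0⇒n1
[10] read 'a'  n1⇒n2  ** P0@[9:10]
[11] read 'd'  n2⇒n0 (via fail)
[12] read 'd'  n0⇒n0
[13] read 'b'  n0⇒n1
[14] read 'a'  n1⇒n2  ** P0@[13:14]
[15] read 'd'  n2⇒n0 (via fail)
[16] read 'b'  n0⇒n1
[17] read 'a'  n1⇒n2  ** P0@[16:17]
[18] read 'b'  n2⇒n1 (via fail)
[19] read 'e'  n1⇒n0 (via fail)
[20] read 'a'  n0⇒n3
[21] read 'b'  n3⇒n1 (via fail)
[22] read 'c'  n1⇒n0 (via fail)
[23] read 'b'  n0⇒n1
[24] read 'e'  n1⇒n0 (via fail)
[25] read 'd'  n0⇒n0
[26] read 'b'  n0⇒n1
[27] read 'a'  n1⇒n2  ** P0@[26:27]
[28] read 'a'  n2⇒n4 (via fail)
[29] read 'a'  n4⇒n4 (via fail)
[30] read 'e'  n4⇒n5
[31] read 'a'  n5⇒n6
[32] read 'c'  n6⇒n7
[33] read 'a'  n7⇒n8  ** P1@[28:33]
[34] read 'a'  n8⇒n4 (via fail)
[35] read 'a'  n4⇒n4 (via fail)
[36] read 'e'  n4⇒n5
[37] read 'a'  n5⇒n6
[38] read 'c'  n6⇒n7
[39] read 'a'  n7⇒n8  ** P1@[34:39]
[40] read 'b'  n8⇒n1 (via fail)
[41] read 'a'  n1⇒n2  ** P0@[40:41]
[42] read 'b'  n2⇒n1 (via fail)

All matches (sorted): [[10,0],[14,0],[17,0],[27,0],[33,1],[39,1],[41,0]]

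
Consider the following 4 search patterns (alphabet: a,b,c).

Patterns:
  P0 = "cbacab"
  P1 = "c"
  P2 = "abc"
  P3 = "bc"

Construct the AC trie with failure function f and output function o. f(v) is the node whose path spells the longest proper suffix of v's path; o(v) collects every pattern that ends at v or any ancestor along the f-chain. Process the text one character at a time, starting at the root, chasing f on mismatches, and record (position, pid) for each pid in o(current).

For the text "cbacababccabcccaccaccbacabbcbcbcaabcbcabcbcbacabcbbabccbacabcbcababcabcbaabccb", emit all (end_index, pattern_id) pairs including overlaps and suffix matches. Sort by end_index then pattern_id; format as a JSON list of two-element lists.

Build:
Trie nodes:
  n0 'ε': a→7 b→10 c→1
  n1 'c': b→2  ←P1
  n2 'cb': a→3
  n3 'cba': c→4
  n4 'cbac': a→5
  n5 'cbaca': b→6
  n6 'cbacab': ·  ←P0
  n7 'a': b→8
  n8 'ab': c→9
  n9 'abc': ·  ←P2
  n10 'b': c→11
  n11 'bc': ·  ←P3

Failure links (BFS by depth):
  n1('c'): parent n0 fail=0; on 'c' 0 → fail=0;  out {1}∪∅={1}
  n7('a'): parent n0 fail=0; on 'a' 0 → fail=0;  out ∅∪∅=∅
  n10('b'): parent n0 fail=0; on 'b' 0 → fail=0;  out ∅∪∅=∅
  n2('cb'): parent n1 fail=0; on 'b' 0 → fail=10;  out ∅∪∅=∅
  n8('ab'): parent n7 fail=0; on 'b' 0 → fail=10;  out ∅∪∅=∅
  n11('bc'): parent n10 fail=0; on 'c' 0 → fail=1;  out {3}∪{1}={1,3}
  n3('cba'): parent n2 fail=10; on 'a' 10→0 → fail=7;  out ∅∪∅=∅
  n9('abc'): parent n8 fail=10; on 'c' 10 → fail=11;  out {2}∪{1,3}={1,2,3}
  n4('cbac'): parent n3 fail=7; on 'c' 7→0 → fail=1;  out ∅∪{1}={1}
  n5('cbaca'): parent n4 fail=1; on 'a' 1→0 → fail=7;  out ∅∪∅=∅
  n6('cbacab'): parent n5 fail=7; on 'b' 7 → fail=8;  out {0}∪∅={0}

Run:
pos 0 'c': at 1  emit P1@[0:0]
pos 1 'b': at 2
pos 2 'a': at 3
pos 3 'c': at 4  emit P1@[3:3]
pos 4 'a': at 5
pos 5 'b': at 6  emit P0@[0:5]
pos 6 'a': at 7 (via fail)
pos 7 'b': at 8
pos 8 'c': at 9  emit P1@[8:8],P2@[6:8],P3@[7:8]
pos 9 'c': at 1 (via fail)  emit P1@[9:9]
pos 10 'a': at 7 (via fail)
pos 11 'b': at 8
pos 12 'c': at 9  emit P1@[12:12],P2@[10:12],P3@[11:12]
pos 13 'c': at 1 (via fail)  emit P1@[13:13]
pos 14 'c': at 1 (via fail)  emit P1@[14:14]
pos 15 'a': at 7 (via fail)
pos 16 'c': at 1 (via fail)  emit P1@[16:16]
pos 17 'c': at 1 (via fail)  emit P1@[17:17]
pos 18 'a': at 7 (via fail)
pos 19 'c': at 1 (via fail)  emit P1@[19:19]
pos 20 'c': at 1 (via fail)  emit P1@[20:20]
pos 21 'b': at 2
pos 22 'a': at 3
pos 23 'c': at 4  emit P1@[23:23]
pos 24 'a': at 5
pos 25 'b': at 6  emit P0@[20:25]
pos 26 'b': at 10 (via fail)
pos 27 'c': at 11  emit P1@[27:27],P3@[26:27]
pos 28 'b': at 2 (via fail)
pos 29 'c': at 11 (via fail)  emit P1@[29:29],P3@[28:29]
pos 30 'b': at 2 (via fail)
pos 31 'c': at 11 (via fail)  emit P1@[31:31],P3@[30:31]
pos 32 'a': at 7 (via fail)
pos 33 'a': at 7 (via fail)
pos 34 'b': at 8
pos 35 'c': at 9  emit P1@[35:35],P2@[33:35],P3@[34:35]
pos 36 'b': at 2 (via fail)
pos 37 'c': at 11 (via fail)  emit P1@[37:37],P3@[36:37]
pos 38 'a': at 7 (via fail)
pos 39 'b': at 8
pos 40 'c': at 9  emit P1@[40:40],P2@[38:40],P3@[39:40]
pos 41 'b': at 2 (via fail)
pos 42 'c': at 11 (via fail)  emit P1@[42:42],P3@[41:42]
pos 43 'b': at 2 (via fail)
pos 44 'a': at 3
pos 45 'c': at 4  emit P1@[45:45]
pos 46 'a': at 5
pos 47 'b': at 6  emit P0@[42:47]
pos 48 'c': at 9 (via fail)  emit P1@[48:48],P2@[46:48],P3@[47:48]
pos 49 'b': at 2 (via fail)
pos 50 'b': at 10 (via fail)
pos 51 'a': at 7 (via fail)
pos 52 'b': at 8
pos 53 'c': at 9  emit P1@[53:53],P2@[51:53],P3@[52:53]
pos 54 'c': at 1 (via fail)  emit P1@[54:54]
pos 55 'b': at 2
pos 56 'a': at 3
pos 57 'c': at 4  emit P1@[57:57]
pos 58 'a': at 5
pos 59 'b': at 6  emit P0@[54:59]
pos 60 'c': at 9 (via fail)  emit P1@[60:60],P2@[58:60],P3@[59:60]
pos 61 'b': at 2 (via fail)
pos 62 'c': at 11 (via fail)  emit P1@[62:62],P3@[61:62]
pos 63 'a': at 7 (via fail)
pos 64 'b': at 8
pos 65 'a': at 7 (via fail)
pos 66 'b': at 8
pos 67 'c': at 9  emit P1@[67:67],P2@[65:67],P3@[66:67]
pos 68 'a': at 7 (via fail)
pos 69 'b': at 8
pos 70 'c': at 9  emit P1@[70:70],P2@[68:70],P3@[69:70]
pos 71 'b': at 2 (via fail)
pos 72 'a': at 3
pos 73 'a': at 7 (via fail)
pos 74 'b': at 8
pos 75 'c': at 9  emit P1@[75:75],P2@[73:75],P3@[74:75]
pos 76 'c': at 1 (via fail)  emit P1@[76:76]
pos 77 'b': at 2

Result: [[0,1],[3,1],[5,0],[8,1],[8,2],[8,3],[9,1],[12,1],[12,2],[12,3],[13,1],[14,1],[16,1],[17,1],[19,1],[20,1],[23,1],[25,0],[27,1],[27,3],[29,1],[29,3],[31,1],[31,3],[35,1],[35,2],[35,3],[37,1],[37,3],[40,1],[40,2],[40,3],[42,1],[42,3],[45,1],[47,0],[48,1],[48,2],[48,3],[53,1],[53,2],[53,3],[54,1],[57,1],[59,0],[60,1],[60,2],[60,3],[62,1],[62,3],[67,1],[67,2],[67,3],[70,1],[70,2],[70,3],[75,1],[75,2],[75,3],[76,1]]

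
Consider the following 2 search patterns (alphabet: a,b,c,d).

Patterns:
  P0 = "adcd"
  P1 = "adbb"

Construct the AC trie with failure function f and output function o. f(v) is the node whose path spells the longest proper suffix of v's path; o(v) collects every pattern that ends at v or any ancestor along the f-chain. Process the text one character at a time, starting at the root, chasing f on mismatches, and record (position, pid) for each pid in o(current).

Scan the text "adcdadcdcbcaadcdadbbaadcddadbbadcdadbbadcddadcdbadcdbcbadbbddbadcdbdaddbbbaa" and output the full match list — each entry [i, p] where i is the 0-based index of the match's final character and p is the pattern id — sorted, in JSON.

Construct AC machine:
Trie (insert patterns):
  n0 'ε': a→1
  n1 'a': d→2
  n2 'ad': b→5 c→3
  n3 'adc': d→4
  n4 'adcd': ·  ←P0
  n5 'adb': b→6
  n6 'adbb': ·  ←P1

BFS fail/out derivation:
  fail(1) 'a': from fail(0)=0 chase 'a': 0 ⇒ 0;  out=∅∪out(0)=∅
  fail(2) 'ad': from fail(1)=0 chase 'd': 0 ⇒ 0;  out=∅∪out(0)=∅
  fail(3) 'adc': from fail(2)=0 chase 'c': 0 ⇒ 0;  out=∅∪out(0)=∅
  fail(5) 'adb': from fail(2)=0 chase 'b': 0 ⇒ 0;  out=∅∪out(0)=∅
  fail(4) 'adcd': from fail(3)=0 chase 'd': 0 ⇒ 0;  out={0}∪out(0)={0}
  fail(6) 'adbb': from fail(5)=0 chase 'b': 0 ⇒ 0;  out={1}∪out(0)={1}

Run:
pos 0 'a': at 1
pos 1 'd': at 2
pos 2 'c': at 3
pos 3 'd': at 4  → match P0@[0:3]
pos 4 'a': at 1 (fail-walked)
pos 5 'd': at 2
pos 6 'c': at 3
pos 7 'd': at 4  → match P0@[4:7]
pos 8 'c': at 0 (fail-walked)
pos 9 'b': at 0
pos 10 'c': at 0
pos 11 'a': at 1
pos 12 'a': at 1 (fail-walked)
pos 13 'd': at 2
pos 14 'c': at 3
pos 15 'd': at 4  → match P0@[12:15]
pos 16 'a': at 1 (fail-walked)
pos 17 'd': at 2
pos 18 'b': at 5
pos 19 'b': at 6  → match P1@[16:19]
pos 20 'a': at 1 (fail-walked)
pos 21 'a': at 1 (fail-walked)
pos 22 'd': at 2
pos 23 'c': at 3
pos 24 'd': at 4  → match P0@[21:24]
pos 25 'd': at 0 (fail-walked)
pos 26 'a': at 1
pos 27 'd': at 2
pos 28 'b': at 5
pos 29 'b': at 6  → match P1@[26:29]
pos 30 'a': at 1 (fail-walked)
pos 31 'd': at 2
pos 32 'c': at 3
pos 33 'd': at 4  → match P0@[30:33]
pos 34 'a': at 1 (fail-walked)
pos 35 'd': at 2
pos 36 'b': at 5
pos 37 'b': at 6  → match P1@[34:37]
pos 38 'a': at 1 (fail-walked)
pos 39 'd': at 2
pos 40 'c': at 3
pos 41 'd': at 4  → match P0@[38:41]
pos 42 'd': at 0 (fail-walked)
pos 43 'a': at 1
pos 44 'd': at 2
pos 45 'c': at 3
pos 46 'd': at 4  → match P0@[43:46]
pos 47 'b': at 0 (fail-walked)
pos 48 'a': at 1
pos 49 'd': at 2
pos 50 'c': at 3
pos 51 'd': at 4  → match P0@[48:51]
pos 52 'b': at 0 (fail-walked)
pos 53 'c': at 0
pos 54 'b': at 0
pos 55 'a': at 1
pos 56 'd': at 2
pos 57 'b': at 5
pos 58 'b': at 6  → match P1@[55:58]
pos 59 'd': at 0 (fail-walked)
pos 60 'd': at 0
pos 61 'b': at 0
pos 62 'a': at 1
pos 63 'd': at 2
pos 64 'c': at 3
pos 65 'd': at 4  → match P0@[62:65]
pos 66 'b': at 0 (fail-walked)
pos 67 'd': at 0
pos 68 'a': at 1
pos 69 'd': at 2
pos 70 'd': at 0 (fail-walked)
pos 71 'b': at 0
pos 72 'b': at 0
pos 73 'b': at 0
pos 74 'a': at 1
pos 75 'a': at 1 (fail-walked)

Result: [[3,0],[7,0],[15,0],[19,1],[24,0],[29,1],[33,0],[37,1],[41,0],[46,0],[51,0],[58,1],[65,0]]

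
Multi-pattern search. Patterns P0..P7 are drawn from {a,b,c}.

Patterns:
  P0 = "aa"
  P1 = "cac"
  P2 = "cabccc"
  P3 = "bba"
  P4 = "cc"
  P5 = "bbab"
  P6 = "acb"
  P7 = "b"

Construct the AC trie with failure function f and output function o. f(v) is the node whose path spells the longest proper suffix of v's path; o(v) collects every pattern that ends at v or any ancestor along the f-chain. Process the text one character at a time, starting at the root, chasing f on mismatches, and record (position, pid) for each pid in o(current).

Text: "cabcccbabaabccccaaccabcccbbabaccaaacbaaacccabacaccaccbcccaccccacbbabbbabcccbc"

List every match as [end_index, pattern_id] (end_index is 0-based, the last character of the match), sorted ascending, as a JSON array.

Build automaton:
Trie nodes:
  n0 'ε': a→1 b→10 c→3
  n1 'a': a→2 c→15
  n2 'aa': ·  ←P0
  n3 'c': a→4 c→13
  n4 'ca': b→6 c→5
  n5 'cac': ·  ←P1
  n6 'cab': c→7
  n7 'cabc': c→8
  n8 'cabcc': c→9
  n9 'cabccc': ·  ←P2
  n10 'b': b→11  ←P7
  n11 'bb': a→12
  n12 'bba': b→14  ←P3
  n13 'cc': ·  ←P4
  n14 'bbab': ·  ←P5
  n15 'ac': b→16
  n16 'acb': ·  ←P6

Failure links (BFS by depth):
  fail(1) 'a': from fail(0)=0 chase 'a': 0 ⇒ 0;  out=∅∪out(0)=∅
  fail(3) 'c': from fail(0)=0 chase 'c': 0 ⇒ 0;  out=∅∪out(0)=∅
  fail(10) 'b': from fail(0)=0 chase 'b': 0 ⇒ 0;  out={7}∪out(0)={7}
  fail(2) 'aa': from fail(1)=0 chase 'a': 0 ⇒ 1;  out={0}∪out(1)={0}
  fail(4) 'ca': from fail(3)=0 chase 'a': 0 ⇒ 1;  out=∅∪out(1)=∅
  fail(11) 'bb': from fail(10)=0 chase 'b': 0 ⇒ 10;  out=∅∪out(10)={7}
  fail(13) 'cc': from fail(3)=0 chase 'c': 0 ⇒ 3;  out={4}∪out(3)={4}
  fail(15) 'ac': from fail(1)=0 chase 'c': 0 ⇒ 3;  out=∅∪out(3)=∅
  fail(5) 'cac': from fail(4)=1 chase 'c': 1 ⇒ 15;  out={1}∪out(15)={1}
  fail(6) 'cab': from fail(4)=1 chase 'b': 1→0 ⇒ 10;  out=∅∪out(10)={7}
  fail(12) 'bba': from fail(11)=10 chase 'a': 10→0 ⇒ 1;  out={3}∪out(1)={3}
  fail(16) 'acb': from fail(15)=3 chase 'b': 3→0 ⇒ 10;  out={6}∪out(10)={6,7}
  fail(7) 'cabc': from fail(6)=10 chase 'c': 10→0 ⇒ 3;  out=∅∪out(3)=∅
  fail(14) 'bbab': from fail(12)=1 chase 'b': 1→0 ⇒ 10;  out={5}∪out(10)={5,7}
  fail(8) 'cabcc': from fail(7)=3 chase 'c': 3 ⇒ 13;  out=∅∪out(13)={4}
  fail(9) 'cabccc': from fail(8)=13 chase 'c': 13→3 ⇒ 13;  out={2}∪out(13)={2,4}

Run:
pos 0 'c': at 3
pos 1 'a': at 4
pos 2 'b': at 6  ** P7@[2:2]
pos 3 'c': at 7
pos 4 'c': at 8  ** P4@[3:4]
pos 5 'c': at 9  ** P2@[0:5],P4@[4:5]
pos 6 'b': at 10 ·f  ** P7@[6:6]
pos 7 'a': at 1 ·f
pos 8 'b': at 10 ·f  ** P7@[8:8]
pos 9 'a': at 1 ·f
pos 10 'a': at 2  ** P0@[9:10]
pos 11 'b': at 10 ·f  ** P7@[11:11]
pos 12 'c': at 3 ·f
pos 13 'c': at 13  ** P4@[12:13]
pos 14 'c': at 13 ·f  ** P4@[13:14]
pos 15 'c': at 13 ·f  ** P4@[14:15]
pos 16 'a': at 4 ·f
pos 17 'a': at 2 ·f  ** P0@[16:17]
pos 18 'c': at 15 ·f
pos 19 'c': at 13 ·f  ** P4@[18:19]
pos 20 'a': at 4 ·f
pos 21 'b': at 6  ** P7@[21:21]
pos 22 'c': at 7
pos 23 'c': at 8  ** P4@[22:23]
pos 24 'c': at 9  ** P2@[19:24],P4@[23:24]
pos 25 'b': at 10 ·f  ** P7@[25:25]
pos 26 'b': at 11  ** P7@[26:26]
pos 27 'a': at 12  ** P3@[25:27]
pos 28 'b': at 14  ** P5@[25:28],P7@[28:28]
pos 29 'a': at 1 ·f
pos 30 'c': at 15
pos 31 'c': at 13 ·f  ** P4@[30:31]
pos 32 'a': at 4 ·f
pos 33 'a': at 2 ·f  ** P0@[32:33]
pos 34 'a': at 2 ·f  ** P0@[33:34]
pos 35 'c': at 15 ·f
pos 36 'b': at 16  ** P6@[34:36],P7@[36:36]
pos 37 'a': at 1 ·f
pos 38 'a': at 2  ** P0@[37:38]
pos 39 'a': at 2 ·f  ** P0@[38:39]
pos 40 'c': at 15 ·f
pos 41 'c': at 13 ·f  ** P4@[40:41]
pos 42 'c': at 13 ·f  ** P4@[41:42]
pos 43 'a': at 4 ·f
pos 44 'b': at 6  ** P7@[44:44]
pos 45 'a': at 1 ·f
pos 46 'c': at 15
pos 47 'a': at 4 ·f
pos 48 'c': at 5  ** P1@[46:48]
pos 49 'c': at 13 ·f  ** P4@[48:49]
pos 50 'a': at 4 ·f
pos 51 'c': at 5  ** P1@[49:51]
pos 52 'c': at 13 ·f  ** P4@[51:52]
pos 53 'b': at 10 ·f  ** P7@[53:53]
pos 54 'c': at 3 ·f
pos 55 'c': at 13  ** P4@[54:55]
pos 56 'c': at 13 ·f  ** P4@[55:56]
pos 57 'a': at 4 ·f
pos 58 'c': at 5  ** P1@[56:58]
pos 59 'c': at 13 ·f  ** P4@[58:59]
pos 60 'c': at 13 ·f  ** P4@[59:60]
pos 61 'c': at 13 ·f  ** P4@[60:61]
pos 62 'a': at 4 ·f
pos 63 'c': at 5  ** P1@[61:63]
pos 64 'b': at 16 ·f  ** P6@[62:64],P7@[64:64]
pos 65 'b': at 11 ·f  ** P7@[65:65]
pos 66 'a': at 12  ** P3@[64:66]
pos 67 'b': at 14  ** P5@[64:67],P7@[67:67]
pos 68 'b': at 11 ·f  ** P7@[68:68]
pos 69 'b': at 11 ·f  ** P7@[69:69]
pos 70 'a': at 12  ** P3@[68:70]
pos 71 'b': at 14  ** P5@[68:71],P7@[71:71]
pos 72 'c': at 3 ·f
pos 73 'c': at 13  ** P4@[72:73]
pos 74 'c': at 13 ·f  ** P4@[73:74]
pos 75 'b': at 10 ·f  ** P7@[75:75]
pos 76 'c': at 3 ·f

All matches (sorted): [[2,7],[4,4],[5,2],[5,4],[6,7],[8,7],[10,0],[11,7],[13,4],[14,4],[15,4],[17,0],[19,4],[21,7],[23,4],[24,2],[24,4],[25,7],[26,7],[27,3],[28,5],[28,7],[31,4],[33,0],[34,0],[36,6],[36,7],[38,0],[39,0],[41,4],[42,4],[44,7],[48,1],[49,4],[51,1],[52,4],[53,7],[55,4],[56,4],[58,1],[59,4],[60,4],[61,4],[63,1],[64,6],[64,7],[65,7],[66,3],[67,5],[67,7],[68,7],[69,7],[70,3],[71,5],[71,7],[73,4],[74,4],[75,7]]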